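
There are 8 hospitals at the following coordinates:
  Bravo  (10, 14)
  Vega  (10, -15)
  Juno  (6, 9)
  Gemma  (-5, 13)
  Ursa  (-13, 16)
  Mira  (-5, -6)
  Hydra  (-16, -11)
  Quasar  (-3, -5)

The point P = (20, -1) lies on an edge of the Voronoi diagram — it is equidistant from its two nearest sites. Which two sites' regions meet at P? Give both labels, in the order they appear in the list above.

Squared distances from P to each site:
d²(P, Bravo) = (20−10)² + (-1−14)² = 100 + 225 = 325
d²(P, Vega) = (20−10)² + (-1−(-15))² = 100 + 196 = 296
d²(P, Juno) = (20−6)² + (-1−9)² = 196 + 100 = 296
d²(P, Gemma) = (20−(-5))² + (-1−13)² = 625 + 196 = 821
d²(P, Ursa) = (20−(-13))² + (-1−16)² = 1089 + 289 = 1378
d²(P, Mira) = (20−(-5))² + (-1−(-6))² = 625 + 25 = 650
d²(P, Hydra) = (20−(-16))² + (-1−(-11))² = 1296 + 100 = 1396
d²(P, Quasar) = (20−(-3))² + (-1−(-5))² = 529 + 16 = 545
P is equidistant from Vega and Juno (both at squared distance 296), and every other site is strictly farther — so P lies on the Vega–Juno Voronoi edge.

Vega and Juno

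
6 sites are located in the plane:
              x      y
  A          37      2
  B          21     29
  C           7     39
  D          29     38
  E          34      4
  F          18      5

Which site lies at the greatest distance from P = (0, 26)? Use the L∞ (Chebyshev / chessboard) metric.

d(P,A) = max(37, 24) = 37
d(P,B) = max(21, 3) = 21
d(P,C) = max(7, 13) = 13
d(P,D) = max(29, 12) = 29
d(P,E) = max(34, 22) = 34
d(P,F) = max(18, 21) = 21
The largest is to A.

A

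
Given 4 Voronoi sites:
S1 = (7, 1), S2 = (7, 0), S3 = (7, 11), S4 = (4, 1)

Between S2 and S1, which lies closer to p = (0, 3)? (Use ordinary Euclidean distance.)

S1

Compare squared distances:
|pS2|² = (0−7)² + (3−0)² = 49 + 9 = 58
|pS1|² = (0−7)² + (3−1)² = 49 + 4 = 53
58 > 53, so S1 is closer.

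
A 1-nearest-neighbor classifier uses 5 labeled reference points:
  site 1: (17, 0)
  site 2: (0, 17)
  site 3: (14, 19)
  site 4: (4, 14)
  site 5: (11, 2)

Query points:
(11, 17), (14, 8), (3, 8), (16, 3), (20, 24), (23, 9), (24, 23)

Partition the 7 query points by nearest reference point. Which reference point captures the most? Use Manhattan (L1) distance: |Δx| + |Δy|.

site 3

(11, 17) — d to each: site 1:23, site 2:11, site 3:5, site 4:10, site 5:15 → nearest is site 3
(14, 8) — d to each: site 1:11, site 2:23, site 3:11, site 4:16, site 5:9 → nearest is site 5
(3, 8) — d to each: site 1:22, site 2:12, site 3:22, site 4:7, site 5:14 → nearest is site 4
(16, 3) — d to each: site 1:4, site 2:30, site 3:18, site 4:23, site 5:6 → nearest is site 1
(20, 24) — d to each: site 1:27, site 2:27, site 3:11, site 4:26, site 5:31 → nearest is site 3
(23, 9) — d to each: site 1:15, site 2:31, site 3:19, site 4:24, site 5:19 → nearest is site 1
(24, 23) — d to each: site 1:30, site 2:30, site 3:14, site 4:29, site 5:34 → nearest is site 3
Tally — site 1:2, site 3:3, site 4:1, site 5:1. site 3 captures the most (3).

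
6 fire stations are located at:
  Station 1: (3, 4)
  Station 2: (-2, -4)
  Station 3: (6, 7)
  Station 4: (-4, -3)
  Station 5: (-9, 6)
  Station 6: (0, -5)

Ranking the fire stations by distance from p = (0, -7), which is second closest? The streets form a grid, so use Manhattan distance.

Station 2

d(p, Station 1) = |0−3| + |-7−4| = 3 + 11 = 14
d(p, Station 2) = |0−(-2)| + |-7−(-4)| = 2 + 3 = 5
d(p, Station 3) = |0−6| + |-7−7| = 6 + 14 = 20
d(p, Station 4) = |0−(-4)| + |-7−(-3)| = 4 + 4 = 8
d(p, Station 5) = |0−(-9)| + |-7−6| = 9 + 13 = 22
d(p, Station 6) = |0−0| + |-7−(-5)| = 0 + 2 = 2
Sorted ascending: Station 6, Station 2, Station 4, … — the second-nearest is Station 2.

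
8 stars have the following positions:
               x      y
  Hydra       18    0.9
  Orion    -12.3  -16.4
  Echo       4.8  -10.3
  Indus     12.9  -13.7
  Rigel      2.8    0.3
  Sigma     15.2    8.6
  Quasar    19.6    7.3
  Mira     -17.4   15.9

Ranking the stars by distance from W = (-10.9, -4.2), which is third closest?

Since √ is increasing, it suffices to compare squared distances:
d²(W, Hydra) = (-10.9−18)² + (-4.2−0.9)² = 835.21 + 26.01 = 861.22
d²(W, Orion) = (-10.9−(-12.3))² + (-4.2−(-16.4))² = 1.96 + 148.84 = 150.8
d²(W, Echo) = (-10.9−4.8)² + (-4.2−(-10.3))² = 246.49 + 37.21 = 283.7
d²(W, Indus) = (-10.9−12.9)² + (-4.2−(-13.7))² = 566.44 + 90.25 = 656.69
d²(W, Rigel) = (-10.9−2.8)² + (-4.2−0.3)² = 187.69 + 20.25 = 207.94
d²(W, Sigma) = (-10.9−15.2)² + (-4.2−8.6)² = 681.21 + 163.84 = 845.05
d²(W, Quasar) = (-10.9−19.6)² + (-4.2−7.3)² = 930.25 + 132.25 = 1062.5
d²(W, Mira) = (-10.9−(-17.4))² + (-4.2−15.9)² = 42.25 + 404.01 = 446.26
Sorted ascending: Orion, Rigel, Echo, Mira, … — the third-nearest is Echo.

Echo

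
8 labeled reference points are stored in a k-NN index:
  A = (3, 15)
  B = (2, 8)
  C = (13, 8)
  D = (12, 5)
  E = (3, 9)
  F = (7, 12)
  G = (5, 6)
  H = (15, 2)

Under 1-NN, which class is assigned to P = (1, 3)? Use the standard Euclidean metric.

Squared Euclidean distances:
|PA|² = (1−3)² + (3−15)² = 4 + 144 = 148
|PB|² = (1−2)² + (3−8)² = 1 + 25 = 26
|PC|² = (1−13)² + (3−8)² = 144 + 25 = 169
|PD|² = (1−12)² + (3−5)² = 121 + 4 = 125
|PE|² = (1−3)² + (3−9)² = 4 + 36 = 40
|PF|² = (1−7)² + (3−12)² = 36 + 81 = 117
|PG|² = (1−5)² + (3−6)² = 16 + 9 = 25
|PH|² = (1−15)² + (3−2)² = 196 + 1 = 197
The smallest is to G, so P lies in the Voronoi region of G.

G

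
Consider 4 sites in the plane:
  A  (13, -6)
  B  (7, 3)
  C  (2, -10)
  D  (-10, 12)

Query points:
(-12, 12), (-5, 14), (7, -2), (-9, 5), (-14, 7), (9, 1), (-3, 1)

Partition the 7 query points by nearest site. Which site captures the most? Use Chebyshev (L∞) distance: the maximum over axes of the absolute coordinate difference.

D

(-12, 12) — d to each: A:25, B:19, C:22, D:2 → nearest is D
(-5, 14) — d to each: A:20, B:12, C:24, D:5 → nearest is D
(7, -2) — d to each: A:6, B:5, C:8, D:17 → nearest is B
(-9, 5) — d to each: A:22, B:16, C:15, D:7 → nearest is D
(-14, 7) — d to each: A:27, B:21, C:17, D:5 → nearest is D
(9, 1) — d to each: A:7, B:2, C:11, D:19 → nearest is B
(-3, 1) — d to each: A:16, B:10, C:11, D:11 → nearest is B
Tally — B:3, D:4. D captures the most (4).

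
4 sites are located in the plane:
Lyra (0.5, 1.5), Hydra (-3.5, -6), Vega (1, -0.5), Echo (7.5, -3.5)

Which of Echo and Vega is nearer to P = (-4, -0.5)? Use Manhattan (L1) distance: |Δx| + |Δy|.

d(P, Echo) = |-4−7.5| + |-0.5−(-3.5)| = 11.5 + 3 = 14.5
d(P, Vega) = |-4−1| + |-0.5−(-0.5)| = 5 + 0 = 5
14.5 > 5, so Vega is closer.

Vega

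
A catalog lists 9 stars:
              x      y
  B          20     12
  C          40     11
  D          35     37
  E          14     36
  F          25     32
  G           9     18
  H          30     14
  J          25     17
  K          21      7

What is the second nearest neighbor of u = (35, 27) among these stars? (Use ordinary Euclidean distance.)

F

Compare squared distances (the ordering matches that of the actual distances):
|uB|² = (35−20)² + (27−12)² = 225 + 225 = 450
|uC|² = (35−40)² + (27−11)² = 25 + 256 = 281
|uD|² = (35−35)² + (27−37)² = 0 + 100 = 100
|uE|² = (35−14)² + (27−36)² = 441 + 81 = 522
|uF|² = (35−25)² + (27−32)² = 100 + 25 = 125
|uG|² = (35−9)² + (27−18)² = 676 + 81 = 757
|uH|² = (35−30)² + (27−14)² = 25 + 169 = 194
|uJ|² = (35−25)² + (27−17)² = 100 + 100 = 200
|uK|² = (35−21)² + (27−7)² = 196 + 400 = 596
Sorted ascending: D, F, H, … — the second-nearest is F.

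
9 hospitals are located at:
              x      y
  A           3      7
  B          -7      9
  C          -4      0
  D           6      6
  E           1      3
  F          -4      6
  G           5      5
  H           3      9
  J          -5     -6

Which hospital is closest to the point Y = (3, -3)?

E

Since √ is increasing, it suffices to compare squared distances:
|YA|² = (3−3)² + (-3−7)² = 0 + 100 = 100
|YB|² = (3−(-7))² + (-3−9)² = 100 + 144 = 244
|YC|² = (3−(-4))² + (-3−0)² = 49 + 9 = 58
|YD|² = (3−6)² + (-3−6)² = 9 + 81 = 90
|YE|² = (3−1)² + (-3−3)² = 4 + 36 = 40
|YF|² = (3−(-4))² + (-3−6)² = 49 + 81 = 130
|YG|² = (3−5)² + (-3−5)² = 4 + 64 = 68
|YH|² = (3−3)² + (-3−9)² = 0 + 144 = 144
|YJ|² = (3−(-5))² + (-3−(-6))² = 64 + 9 = 73
The smallest is to E, so Y lies in the Voronoi region of E.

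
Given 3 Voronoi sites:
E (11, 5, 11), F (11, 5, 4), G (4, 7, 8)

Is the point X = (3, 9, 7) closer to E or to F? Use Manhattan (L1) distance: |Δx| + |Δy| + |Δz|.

d(X,E) = |3−11| + |9−5| + |7−11| = 8 + 4 + 4 = 16
d(X,F) = |3−11| + |9−5| + |7−4| = 8 + 4 + 3 = 15
16 > 15, so F is closer.

F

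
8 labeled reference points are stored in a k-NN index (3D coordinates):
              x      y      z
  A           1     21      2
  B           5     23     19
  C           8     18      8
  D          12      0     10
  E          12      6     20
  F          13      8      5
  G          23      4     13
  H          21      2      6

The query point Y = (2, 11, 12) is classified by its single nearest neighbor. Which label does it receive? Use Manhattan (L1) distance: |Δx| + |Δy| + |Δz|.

d(Y,A) = |2−1| + |11−21| + |12−2| = 1 + 10 + 10 = 21
d(Y,B) = |2−5| + |11−23| + |12−19| = 3 + 12 + 7 = 22
d(Y,C) = |2−8| + |11−18| + |12−8| = 6 + 7 + 4 = 17
d(Y,D) = |2−12| + |11−0| + |12−10| = 10 + 11 + 2 = 23
d(Y,E) = |2−12| + |11−6| + |12−20| = 10 + 5 + 8 = 23
d(Y,F) = |2−13| + |11−8| + |12−5| = 11 + 3 + 7 = 21
d(Y,G) = |2−23| + |11−4| + |12−13| = 21 + 7 + 1 = 29
d(Y,H) = |2−21| + |11−2| + |12−6| = 19 + 9 + 6 = 34
Minimum is at C.

C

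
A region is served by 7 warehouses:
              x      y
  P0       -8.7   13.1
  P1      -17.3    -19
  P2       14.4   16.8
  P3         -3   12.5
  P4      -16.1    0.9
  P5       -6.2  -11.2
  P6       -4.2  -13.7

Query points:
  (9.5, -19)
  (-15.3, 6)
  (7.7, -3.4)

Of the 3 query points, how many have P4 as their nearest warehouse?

1

(9.5, -19) — d² to each: P0:1361.65, P1:718.24, P2:1305.65, P3:1148.5, P4:1051.37, P5:307.33, P6:215.78 → nearest is P6
(-15.3, 6) — d² to each: P0:93.97, P1:629, P2:998.73, P3:193.54, P4:26.65, P5:378.65, P6:511.3 → nearest is P4
(7.7, -3.4) — d² to each: P0:541.21, P1:868.36, P2:452.93, P3:367.3, P4:584.93, P5:254.05, P6:247.7 → nearest is P6
1 of the 3 points has P4 as nearest.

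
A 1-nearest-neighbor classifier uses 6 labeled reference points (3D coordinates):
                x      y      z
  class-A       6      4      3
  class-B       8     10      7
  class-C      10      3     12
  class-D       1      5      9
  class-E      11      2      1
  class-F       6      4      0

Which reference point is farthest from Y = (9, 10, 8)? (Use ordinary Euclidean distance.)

class-E

Since √ is increasing, it suffices to compare squared distances:
d²(Y, class-A) = (9−6)² + (10−4)² + (8−3)² = 9 + 36 + 25 = 70
d²(Y, class-B) = (9−8)² + (10−10)² + (8−7)² = 1 + 0 + 1 = 2
d²(Y, class-C) = (9−10)² + (10−3)² + (8−12)² = 1 + 49 + 16 = 66
d²(Y, class-D) = (9−1)² + (10−5)² + (8−9)² = 64 + 25 + 1 = 90
d²(Y, class-E) = (9−11)² + (10−2)² + (8−1)² = 4 + 64 + 49 = 117
d²(Y, class-F) = (9−6)² + (10−4)² + (8−0)² = 9 + 36 + 64 = 109
The largest is to class-E.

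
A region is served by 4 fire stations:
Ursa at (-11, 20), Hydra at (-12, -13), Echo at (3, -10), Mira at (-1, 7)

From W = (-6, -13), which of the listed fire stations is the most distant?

Since √ is increasing, it suffices to compare squared distances:
d²(W, Ursa) = (-6−(-11))² + (-13−20)² = 25 + 1089 = 1114
d²(W, Hydra) = (-6−(-12))² + (-13−(-13))² = 36 + 0 = 36
d²(W, Echo) = (-6−3)² + (-13−(-10))² = 81 + 9 = 90
d²(W, Mira) = (-6−(-1))² + (-13−7)² = 25 + 400 = 425
The largest is to Ursa.

Ursa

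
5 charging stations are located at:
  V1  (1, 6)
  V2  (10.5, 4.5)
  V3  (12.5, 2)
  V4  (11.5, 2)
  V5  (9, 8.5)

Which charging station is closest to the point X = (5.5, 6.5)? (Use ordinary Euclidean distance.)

Since √ is increasing, it suffices to compare squared distances:
|XV1|² = (5.5−1)² + (6.5−6)² = 20.25 + 0.25 = 20.5
|XV2|² = (5.5−10.5)² + (6.5−4.5)² = 25 + 4 = 29
|XV3|² = (5.5−12.5)² + (6.5−2)² = 49 + 20.25 = 69.25
|XV4|² = (5.5−11.5)² + (6.5−2)² = 36 + 20.25 = 56.25
|XV5|² = (5.5−9)² + (6.5−8.5)² = 12.25 + 4 = 16.25
V5 is nearest.

V5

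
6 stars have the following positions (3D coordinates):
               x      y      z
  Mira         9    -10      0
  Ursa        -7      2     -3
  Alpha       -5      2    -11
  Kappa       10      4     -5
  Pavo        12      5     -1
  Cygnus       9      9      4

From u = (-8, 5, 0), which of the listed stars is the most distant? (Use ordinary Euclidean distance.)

Mira

Squared Euclidean distances:
d²(u, Mira) = (-8−9)² + (5−(-10))² + (0−0)² = 289 + 225 + 0 = 514
d²(u, Ursa) = (-8−(-7))² + (5−2)² + (0−(-3))² = 1 + 9 + 9 = 19
d²(u, Alpha) = (-8−(-5))² + (5−2)² + (0−(-11))² = 9 + 9 + 121 = 139
d²(u, Kappa) = (-8−10)² + (5−4)² + (0−(-5))² = 324 + 1 + 25 = 350
d²(u, Pavo) = (-8−12)² + (5−5)² + (0−(-1))² = 400 + 0 + 1 = 401
d²(u, Cygnus) = (-8−9)² + (5−9)² + (0−4)² = 289 + 16 + 16 = 321
The largest is to Mira.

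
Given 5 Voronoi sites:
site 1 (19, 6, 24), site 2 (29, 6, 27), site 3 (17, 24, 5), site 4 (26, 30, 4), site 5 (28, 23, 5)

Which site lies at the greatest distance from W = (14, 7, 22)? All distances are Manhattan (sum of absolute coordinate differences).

site 4

d(W, site 1) = |14−19| + |7−6| + |22−24| = 5 + 1 + 2 = 8
d(W, site 2) = |14−29| + |7−6| + |22−27| = 15 + 1 + 5 = 21
d(W, site 3) = |14−17| + |7−24| + |22−5| = 3 + 17 + 17 = 37
d(W, site 4) = |14−26| + |7−30| + |22−4| = 12 + 23 + 18 = 53
d(W, site 5) = |14−28| + |7−23| + |22−5| = 14 + 16 + 17 = 47
The largest is to site 4.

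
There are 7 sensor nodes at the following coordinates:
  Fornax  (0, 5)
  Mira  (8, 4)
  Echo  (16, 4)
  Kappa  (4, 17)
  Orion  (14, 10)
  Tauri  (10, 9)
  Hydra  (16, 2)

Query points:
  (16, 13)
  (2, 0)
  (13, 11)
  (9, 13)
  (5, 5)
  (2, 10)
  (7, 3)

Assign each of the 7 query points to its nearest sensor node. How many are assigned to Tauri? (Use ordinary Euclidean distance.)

1

(16, 13) — d² to each: Fornax:320, Mira:145, Echo:81, Kappa:160, Orion:13, Tauri:52, Hydra:121 → nearest is Orion
(2, 0) — d² to each: Fornax:29, Mira:52, Echo:212, Kappa:293, Orion:244, Tauri:145, Hydra:200 → nearest is Fornax
(13, 11) — d² to each: Fornax:205, Mira:74, Echo:58, Kappa:117, Orion:2, Tauri:13, Hydra:90 → nearest is Orion
(9, 13) — d² to each: Fornax:145, Mira:82, Echo:130, Kappa:41, Orion:34, Tauri:17, Hydra:170 → nearest is Tauri
(5, 5) — d² to each: Fornax:25, Mira:10, Echo:122, Kappa:145, Orion:106, Tauri:41, Hydra:130 → nearest is Mira
(2, 10) — d² to each: Fornax:29, Mira:72, Echo:232, Kappa:53, Orion:144, Tauri:65, Hydra:260 → nearest is Fornax
(7, 3) — d² to each: Fornax:53, Mira:2, Echo:82, Kappa:205, Orion:98, Tauri:45, Hydra:82 → nearest is Mira
1 of the 7 points has Tauri as nearest.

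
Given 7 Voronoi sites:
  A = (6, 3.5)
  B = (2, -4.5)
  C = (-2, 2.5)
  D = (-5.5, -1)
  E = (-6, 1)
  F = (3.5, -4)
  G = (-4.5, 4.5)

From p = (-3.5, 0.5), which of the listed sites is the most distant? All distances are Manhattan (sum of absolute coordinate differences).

A

d(p,A) = |-3.5−6| + |0.5−3.5| = 9.5 + 3 = 12.5
d(p,B) = |-3.5−2| + |0.5−(-4.5)| = 5.5 + 5 = 10.5
d(p,C) = |-3.5−(-2)| + |0.5−2.5| = 1.5 + 2 = 3.5
d(p,D) = |-3.5−(-5.5)| + |0.5−(-1)| = 2 + 1.5 = 3.5
d(p,E) = |-3.5−(-6)| + |0.5−1| = 2.5 + 0.5 = 3
d(p,F) = |-3.5−3.5| + |0.5−(-4)| = 7 + 4.5 = 11.5
d(p,G) = |-3.5−(-4.5)| + |0.5−4.5| = 1 + 4 = 5
The largest is to A.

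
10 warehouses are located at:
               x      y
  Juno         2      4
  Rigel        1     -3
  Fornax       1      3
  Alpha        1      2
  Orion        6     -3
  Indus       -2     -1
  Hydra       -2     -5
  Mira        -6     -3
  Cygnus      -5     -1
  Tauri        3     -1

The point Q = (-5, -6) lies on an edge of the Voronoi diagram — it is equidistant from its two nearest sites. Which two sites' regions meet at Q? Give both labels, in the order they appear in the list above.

Squared distances from Q to each site:
d²(Q, Juno) = 49 + 100 = 149
d²(Q, Rigel) = 36 + 9 = 45
d²(Q, Fornax) = 36 + 81 = 117
d²(Q, Alpha) = 36 + 64 = 100
d²(Q, Orion) = 121 + 9 = 130
d²(Q, Indus) = 9 + 25 = 34
d²(Q, Hydra) = 9 + 1 = 10
d²(Q, Mira) = 1 + 9 = 10
d²(Q, Cygnus) = 0 + 25 = 25
d²(Q, Tauri) = 64 + 25 = 89
Q is equidistant from Hydra and Mira (both at squared distance 10), and every other site is strictly farther — so Q lies on the Hydra–Mira Voronoi edge.

Hydra and Mira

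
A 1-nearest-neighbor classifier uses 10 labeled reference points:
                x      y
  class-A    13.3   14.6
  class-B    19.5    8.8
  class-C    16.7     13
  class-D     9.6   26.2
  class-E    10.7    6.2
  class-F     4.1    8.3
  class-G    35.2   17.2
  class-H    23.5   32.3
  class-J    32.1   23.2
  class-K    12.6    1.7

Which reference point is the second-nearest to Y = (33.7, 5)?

class-B

Since √ is increasing, it suffices to compare squared distances:
d²(Y, class-A) = (33.7−13.3)² + (5−14.6)² = 416.16 + 92.16 = 508.32
d²(Y, class-B) = (33.7−19.5)² + (5−8.8)² = 201.64 + 14.44 = 216.08
d²(Y, class-C) = (33.7−16.7)² + (5−13)² = 289 + 64 = 353
d²(Y, class-D) = (33.7−9.6)² + (5−26.2)² = 580.81 + 449.44 = 1030.25
d²(Y, class-E) = (33.7−10.7)² + (5−6.2)² = 529 + 1.44 = 530.44
d²(Y, class-F) = (33.7−4.1)² + (5−8.3)² = 876.16 + 10.89 = 887.05
d²(Y, class-G) = (33.7−35.2)² + (5−17.2)² = 2.25 + 148.84 = 151.09
d²(Y, class-H) = (33.7−23.5)² + (5−32.3)² = 104.04 + 745.29 = 849.33
d²(Y, class-J) = (33.7−32.1)² + (5−23.2)² = 2.56 + 331.24 = 333.8
d²(Y, class-K) = (33.7−12.6)² + (5−1.7)² = 445.21 + 10.89 = 456.1
Sorted ascending: class-G, class-B, class-J, … — the second-nearest is class-B.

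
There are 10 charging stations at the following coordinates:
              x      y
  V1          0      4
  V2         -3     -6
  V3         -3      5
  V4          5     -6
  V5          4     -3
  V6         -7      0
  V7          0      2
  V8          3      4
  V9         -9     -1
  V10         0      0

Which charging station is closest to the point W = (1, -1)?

Squared Euclidean distances:
|WV1|² = (1−0)² + (-1−4)² = 1 + 25 = 26
|WV2|² = (1−(-3))² + (-1−(-6))² = 16 + 25 = 41
|WV3|² = (1−(-3))² + (-1−5)² = 16 + 36 = 52
|WV4|² = (1−5)² + (-1−(-6))² = 16 + 25 = 41
|WV5|² = (1−4)² + (-1−(-3))² = 9 + 4 = 13
|WV6|² = (1−(-7))² + (-1−0)² = 64 + 1 = 65
|WV7|² = (1−0)² + (-1−2)² = 1 + 9 = 10
|WV8|² = (1−3)² + (-1−4)² = 4 + 25 = 29
|WV9|² = (1−(-9))² + (-1−(-1))² = 100 + 0 = 100
d²(W, V10) = (1−0)² + (-1−0)² = 1 + 1 = 2
V10 is nearest.

V10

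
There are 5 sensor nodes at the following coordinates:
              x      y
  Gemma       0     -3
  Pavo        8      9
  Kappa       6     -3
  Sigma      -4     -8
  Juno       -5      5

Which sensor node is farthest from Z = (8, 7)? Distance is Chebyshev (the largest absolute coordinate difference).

d(Z, Gemma) = max(8, 10) = 10
d(Z, Pavo) = max(0, 2) = 2
d(Z, Kappa) = max(2, 10) = 10
d(Z, Sigma) = max(12, 15) = 15
d(Z, Juno) = max(13, 2) = 13
The largest is to Sigma.

Sigma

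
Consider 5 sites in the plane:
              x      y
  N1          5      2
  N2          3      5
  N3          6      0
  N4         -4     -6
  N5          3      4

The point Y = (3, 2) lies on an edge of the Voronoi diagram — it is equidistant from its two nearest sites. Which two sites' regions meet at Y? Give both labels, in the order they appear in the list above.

N1 and N5

Squared distances from Y to each site:
|YN1|² = (3−5)² + (2−2)² = 4 + 0 = 4
|YN2|² = (3−3)² + (2−5)² = 0 + 9 = 9
|YN3|² = (3−6)² + (2−0)² = 9 + 4 = 13
|YN4|² = (3−(-4))² + (2−(-6))² = 49 + 64 = 113
|YN5|² = (3−3)² + (2−4)² = 0 + 4 = 4
Y is equidistant from N1 and N5 (both at squared distance 4), and every other site is strictly farther — so Y lies on the N1–N5 Voronoi edge.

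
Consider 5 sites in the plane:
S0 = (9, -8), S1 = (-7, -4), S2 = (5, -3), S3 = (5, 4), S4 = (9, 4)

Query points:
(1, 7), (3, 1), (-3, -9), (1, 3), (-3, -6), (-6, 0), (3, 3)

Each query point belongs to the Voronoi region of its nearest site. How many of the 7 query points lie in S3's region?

(1, 7) — d² to each: S0:289, S1:185, S2:116, S3:25, S4:73 → nearest is S3
(3, 1) — d² to each: S0:117, S1:125, S2:20, S3:13, S4:45 → nearest is S3
(-3, -9) — d² to each: S0:145, S1:41, S2:100, S3:233, S4:313 → nearest is S1
(1, 3) — d² to each: S0:185, S1:113, S2:52, S3:17, S4:65 → nearest is S3
(-3, -6) — d² to each: S0:148, S1:20, S2:73, S3:164, S4:244 → nearest is S1
(-6, 0) — d² to each: S0:289, S1:17, S2:130, S3:137, S4:241 → nearest is S1
(3, 3) — d² to each: S0:157, S1:149, S2:40, S3:5, S4:37 → nearest is S3
4 of the 7 points have S3 as nearest.

4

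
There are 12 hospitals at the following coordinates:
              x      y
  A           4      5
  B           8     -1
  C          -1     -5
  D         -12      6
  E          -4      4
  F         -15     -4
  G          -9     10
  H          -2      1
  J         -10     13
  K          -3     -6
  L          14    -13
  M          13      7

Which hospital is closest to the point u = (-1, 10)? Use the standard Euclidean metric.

Since √ is increasing, it suffices to compare squared distances:
|uA|² = (-1−4)² + (10−5)² = 25 + 25 = 50
|uB|² = (-1−8)² + (10−(-1))² = 81 + 121 = 202
|uC|² = (-1−(-1))² + (10−(-5))² = 0 + 225 = 225
|uD|² = (-1−(-12))² + (10−6)² = 121 + 16 = 137
|uE|² = (-1−(-4))² + (10−4)² = 9 + 36 = 45
|uF|² = (-1−(-15))² + (10−(-4))² = 196 + 196 = 392
|uG|² = (-1−(-9))² + (10−10)² = 64 + 0 = 64
|uH|² = (-1−(-2))² + (10−1)² = 1 + 81 = 82
|uJ|² = (-1−(-10))² + (10−13)² = 81 + 9 = 90
|uK|² = (-1−(-3))² + (10−(-6))² = 4 + 256 = 260
|uL|² = (-1−14)² + (10−(-13))² = 225 + 529 = 754
|uM|² = (-1−13)² + (10−7)² = 196 + 9 = 205
The smallest is to E, so u lies in the Voronoi region of E.

E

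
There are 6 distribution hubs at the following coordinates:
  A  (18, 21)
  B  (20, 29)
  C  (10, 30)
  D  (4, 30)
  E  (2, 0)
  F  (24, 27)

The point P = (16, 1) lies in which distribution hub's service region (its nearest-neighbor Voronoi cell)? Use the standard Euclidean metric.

Since √ is increasing, it suffices to compare squared distances:
|PA|² = (16−18)² + (1−21)² = 4 + 400 = 404
|PB|² = (16−20)² + (1−29)² = 16 + 784 = 800
|PC|² = (16−10)² + (1−30)² = 36 + 841 = 877
|PD|² = (16−4)² + (1−30)² = 144 + 841 = 985
|PE|² = (16−2)² + (1−0)² = 196 + 1 = 197
|PF|² = (16−24)² + (1−27)² = 64 + 676 = 740
The smallest is to E, so P lies in the Voronoi region of E.

E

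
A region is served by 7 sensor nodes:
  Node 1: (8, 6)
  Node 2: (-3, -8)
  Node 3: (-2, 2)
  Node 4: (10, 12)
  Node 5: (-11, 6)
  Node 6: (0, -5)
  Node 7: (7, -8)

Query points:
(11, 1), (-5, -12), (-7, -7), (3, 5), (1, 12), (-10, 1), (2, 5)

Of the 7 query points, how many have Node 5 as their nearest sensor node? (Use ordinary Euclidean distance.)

1

(11, 1) — d² to each: Node 1:34, Node 2:277, Node 3:170, Node 4:122, Node 5:509, Node 6:157, Node 7:97 → nearest is Node 1
(-5, -12) — d² to each: Node 1:493, Node 2:20, Node 3:205, Node 4:801, Node 5:360, Node 6:74, Node 7:160 → nearest is Node 2
(-7, -7) — d² to each: Node 1:394, Node 2:17, Node 3:106, Node 4:650, Node 5:185, Node 6:53, Node 7:197 → nearest is Node 2
(3, 5) — d² to each: Node 1:26, Node 2:205, Node 3:34, Node 4:98, Node 5:197, Node 6:109, Node 7:185 → nearest is Node 1
(1, 12) — d² to each: Node 1:85, Node 2:416, Node 3:109, Node 4:81, Node 5:180, Node 6:290, Node 7:436 → nearest is Node 4
(-10, 1) — d² to each: Node 1:349, Node 2:130, Node 3:65, Node 4:521, Node 5:26, Node 6:136, Node 7:370 → nearest is Node 5
(2, 5) — d² to each: Node 1:37, Node 2:194, Node 3:25, Node 4:113, Node 5:170, Node 6:104, Node 7:194 → nearest is Node 3
1 of the 7 points has Node 5 as nearest.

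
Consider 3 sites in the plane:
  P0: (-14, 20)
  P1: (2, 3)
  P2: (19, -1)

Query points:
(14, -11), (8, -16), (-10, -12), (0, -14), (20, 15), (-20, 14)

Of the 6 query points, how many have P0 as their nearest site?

1

(14, -11) — d² to each: P0:1745, P1:340, P2:125 → nearest is P2
(8, -16) — d² to each: P0:1780, P1:397, P2:346 → nearest is P2
(-10, -12) — d² to each: P0:1040, P1:369, P2:962 → nearest is P1
(0, -14) — d² to each: P0:1352, P1:293, P2:530 → nearest is P1
(20, 15) — d² to each: P0:1181, P1:468, P2:257 → nearest is P2
(-20, 14) — d² to each: P0:72, P1:605, P2:1746 → nearest is P0
1 of the 6 points has P0 as nearest.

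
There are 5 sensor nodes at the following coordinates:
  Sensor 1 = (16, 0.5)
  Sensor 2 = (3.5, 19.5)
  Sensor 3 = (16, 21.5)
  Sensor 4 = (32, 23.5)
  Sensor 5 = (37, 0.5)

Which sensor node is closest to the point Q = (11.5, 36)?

Sensor 3

Squared Euclidean distances:
d²(Q, Sensor 1) = (11.5−16)² + (36−0.5)² = 20.25 + 1260.25 = 1280.5
d²(Q, Sensor 2) = (11.5−3.5)² + (36−19.5)² = 64 + 272.25 = 336.25
d²(Q, Sensor 3) = (11.5−16)² + (36−21.5)² = 20.25 + 210.25 = 230.5
d²(Q, Sensor 4) = (11.5−32)² + (36−23.5)² = 420.25 + 156.25 = 576.5
d²(Q, Sensor 5) = (11.5−37)² + (36−0.5)² = 650.25 + 1260.25 = 1910.5
Sensor 3 is nearest.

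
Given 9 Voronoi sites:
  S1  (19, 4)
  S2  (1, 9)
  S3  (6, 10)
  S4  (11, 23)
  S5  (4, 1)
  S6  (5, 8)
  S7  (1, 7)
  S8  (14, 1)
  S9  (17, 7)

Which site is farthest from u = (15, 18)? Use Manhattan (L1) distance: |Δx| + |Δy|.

S5

d(u,S1) = |15−19| + |18−4| = 4 + 14 = 18
d(u,S2) = |15−1| + |18−9| = 14 + 9 = 23
d(u,S3) = |15−6| + |18−10| = 9 + 8 = 17
d(u,S4) = |15−11| + |18−23| = 4 + 5 = 9
d(u,S5) = |15−4| + |18−1| = 11 + 17 = 28
d(u,S6) = |15−5| + |18−8| = 10 + 10 = 20
d(u,S7) = |15−1| + |18−7| = 14 + 11 = 25
d(u,S8) = |15−14| + |18−1| = 1 + 17 = 18
d(u,S9) = |15−17| + |18−7| = 2 + 11 = 13
The largest is to S5.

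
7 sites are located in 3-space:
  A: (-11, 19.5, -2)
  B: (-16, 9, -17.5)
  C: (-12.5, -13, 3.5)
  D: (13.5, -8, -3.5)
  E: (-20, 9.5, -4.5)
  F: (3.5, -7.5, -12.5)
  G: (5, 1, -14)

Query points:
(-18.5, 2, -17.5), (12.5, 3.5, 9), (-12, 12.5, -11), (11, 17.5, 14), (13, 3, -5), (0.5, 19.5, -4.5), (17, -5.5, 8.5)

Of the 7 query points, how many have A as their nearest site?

2

(-18.5, 2, -17.5) — d² to each: A:602.75, B:55.25, C:702, D:1320, E:227.5, F:599.25, G:565.5 → nearest is B
(12.5, 3.5, 9) — d² to each: A:929.25, B:1544.75, C:927.5, D:289.5, E:1274.5, F:664.25, G:591.5 → nearest is D
(-12, 12.5, -11) — d² to each: A:131, B:70.5, C:860.75, D:1126.75, E:115.25, F:642.5, G:430.25 → nearest is B
(11, 17.5, 14) — d² to each: A:744, B:1793.5, C:1592.75, D:962.75, E:1367.25, F:1383.5, G:1092.25 → nearest is A
(13, 3, -5) — d² to each: A:857.25, B:1033.25, C:978.5, D:123.5, E:1131.5, F:256.75, G:149 → nearest is D
(0.5, 19.5, -4.5) — d² to each: A:138.5, B:551.5, C:1289.25, D:926.25, E:520.25, F:802, G:452.75 → nearest is A
(17, -5.5, 8.5) — d² to each: A:1519.25, B:1975.25, C:951.5, D:162.5, E:1763, F:627.25, G:692.5 → nearest is D
2 of the 7 points have A as nearest.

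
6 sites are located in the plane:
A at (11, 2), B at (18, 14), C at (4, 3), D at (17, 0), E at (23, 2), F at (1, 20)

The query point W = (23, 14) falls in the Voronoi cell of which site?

Since √ is increasing, it suffices to compare squared distances:
|WA|² = 144 + 144 = 288
|WB|² = 25 + 0 = 25
|WC|² = 361 + 121 = 482
|WD|² = 36 + 196 = 232
|WE|² = 0 + 144 = 144
|WF|² = 484 + 36 = 520
B is nearest.

B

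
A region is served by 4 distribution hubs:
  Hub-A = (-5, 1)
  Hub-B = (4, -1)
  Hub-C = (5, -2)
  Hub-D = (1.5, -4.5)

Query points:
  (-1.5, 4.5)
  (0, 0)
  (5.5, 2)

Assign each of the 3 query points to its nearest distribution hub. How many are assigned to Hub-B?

(-1.5, 4.5) — d² to each: Hub-A:24.5, Hub-B:60.5, Hub-C:84.5, Hub-D:90 → nearest is Hub-A
(0, 0) — d² to each: Hub-A:26, Hub-B:17, Hub-C:29, Hub-D:22.5 → nearest is Hub-B
(5.5, 2) — d² to each: Hub-A:111.25, Hub-B:11.25, Hub-C:16.25, Hub-D:58.25 → nearest is Hub-B
2 of the 3 points have Hub-B as nearest.

2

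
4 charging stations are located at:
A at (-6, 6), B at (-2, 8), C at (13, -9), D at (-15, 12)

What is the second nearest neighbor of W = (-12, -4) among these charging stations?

B

Compare squared distances (the ordering matches that of the actual distances):
|WA|² = 36 + 100 = 136
|WB|² = 100 + 144 = 244
|WC|² = 625 + 25 = 650
|WD|² = 9 + 256 = 265
Sorted ascending: A, B, D, … — the second-nearest is B.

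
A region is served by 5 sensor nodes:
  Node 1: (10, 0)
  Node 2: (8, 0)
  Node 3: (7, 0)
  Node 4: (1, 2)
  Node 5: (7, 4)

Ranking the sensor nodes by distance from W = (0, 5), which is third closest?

Since √ is increasing, it suffices to compare squared distances:
d²(W, Node 1) = (0−10)² + (5−0)² = 100 + 25 = 125
d²(W, Node 2) = (0−8)² + (5−0)² = 64 + 25 = 89
d²(W, Node 3) = (0−7)² + (5−0)² = 49 + 25 = 74
d²(W, Node 4) = (0−1)² + (5−2)² = 1 + 9 = 10
d²(W, Node 5) = (0−7)² + (5−4)² = 49 + 1 = 50
Sorted ascending: Node 4, Node 5, Node 3, Node 2, … — the third-nearest is Node 3.

Node 3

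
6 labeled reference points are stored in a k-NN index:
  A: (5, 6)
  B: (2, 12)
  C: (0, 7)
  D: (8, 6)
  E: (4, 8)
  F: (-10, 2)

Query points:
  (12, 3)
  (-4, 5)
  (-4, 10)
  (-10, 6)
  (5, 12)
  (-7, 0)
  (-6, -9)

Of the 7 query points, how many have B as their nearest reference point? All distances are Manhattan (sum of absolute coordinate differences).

1

(12, 3) — d to each: A:10, B:19, C:16, D:7, E:13, F:23 → nearest is D
(-4, 5) — d to each: A:10, B:13, C:6, D:13, E:11, F:9 → nearest is C
(-4, 10) — d to each: A:13, B:8, C:7, D:16, E:10, F:14 → nearest is C
(-10, 6) — d to each: A:15, B:18, C:11, D:18, E:16, F:4 → nearest is F
(5, 12) — d to each: A:6, B:3, C:10, D:9, E:5, F:25 → nearest is B
(-7, 0) — d to each: A:18, B:21, C:14, D:21, E:19, F:5 → nearest is F
(-6, -9) — d to each: A:26, B:29, C:22, D:29, E:27, F:15 → nearest is F
1 of the 7 points has B as nearest.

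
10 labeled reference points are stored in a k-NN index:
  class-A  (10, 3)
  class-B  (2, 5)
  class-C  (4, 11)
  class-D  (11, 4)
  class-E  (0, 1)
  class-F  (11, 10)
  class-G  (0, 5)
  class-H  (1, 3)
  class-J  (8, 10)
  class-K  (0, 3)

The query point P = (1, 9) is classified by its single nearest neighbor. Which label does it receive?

Compare squared distances (the ordering matches that of the actual distances):
d²(P, class-A) = (1−10)² + (9−3)² = 81 + 36 = 117
d²(P, class-B) = (1−2)² + (9−5)² = 1 + 16 = 17
d²(P, class-C) = (1−4)² + (9−11)² = 9 + 4 = 13
d²(P, class-D) = (1−11)² + (9−4)² = 100 + 25 = 125
d²(P, class-E) = (1−0)² + (9−1)² = 1 + 64 = 65
d²(P, class-F) = (1−11)² + (9−10)² = 100 + 1 = 101
d²(P, class-G) = (1−0)² + (9−5)² = 1 + 16 = 17
d²(P, class-H) = (1−1)² + (9−3)² = 0 + 36 = 36
d²(P, class-J) = (1−8)² + (9−10)² = 49 + 1 = 50
d²(P, class-K) = (1−0)² + (9−3)² = 1 + 36 = 37
Minimum is at class-C.

class-C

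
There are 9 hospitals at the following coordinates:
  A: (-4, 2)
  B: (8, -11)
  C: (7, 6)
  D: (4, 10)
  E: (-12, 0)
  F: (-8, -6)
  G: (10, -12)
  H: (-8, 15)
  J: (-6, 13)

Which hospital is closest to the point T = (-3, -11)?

Since √ is increasing, it suffices to compare squared distances:
|TA|² = (-3−(-4))² + (-11−2)² = 1 + 169 = 170
|TB|² = (-3−8)² + (-11−(-11))² = 121 + 0 = 121
|TC|² = (-3−7)² + (-11−6)² = 100 + 289 = 389
|TD|² = (-3−4)² + (-11−10)² = 49 + 441 = 490
|TE|² = (-3−(-12))² + (-11−0)² = 81 + 121 = 202
|TF|² = (-3−(-8))² + (-11−(-6))² = 25 + 25 = 50
|TG|² = (-3−10)² + (-11−(-12))² = 169 + 1 = 170
|TH|² = (-3−(-8))² + (-11−15)² = 25 + 676 = 701
|TJ|² = (-3−(-6))² + (-11−13)² = 9 + 576 = 585
F is nearest.

F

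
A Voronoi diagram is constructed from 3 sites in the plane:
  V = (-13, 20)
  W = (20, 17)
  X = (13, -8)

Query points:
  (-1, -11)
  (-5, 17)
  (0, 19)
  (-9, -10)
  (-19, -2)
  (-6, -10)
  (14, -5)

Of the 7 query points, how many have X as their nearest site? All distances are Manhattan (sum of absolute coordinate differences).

(-1, -11) — d to each: V:43, W:49, X:17 → nearest is X
(-5, 17) — d to each: V:11, W:25, X:43 → nearest is V
(0, 19) — d to each: V:14, W:22, X:40 → nearest is V
(-9, -10) — d to each: V:34, W:56, X:24 → nearest is X
(-19, -2) — d to each: V:28, W:58, X:38 → nearest is V
(-6, -10) — d to each: V:37, W:53, X:21 → nearest is X
(14, -5) — d to each: V:52, W:28, X:4 → nearest is X
4 of the 7 points have X as nearest.

4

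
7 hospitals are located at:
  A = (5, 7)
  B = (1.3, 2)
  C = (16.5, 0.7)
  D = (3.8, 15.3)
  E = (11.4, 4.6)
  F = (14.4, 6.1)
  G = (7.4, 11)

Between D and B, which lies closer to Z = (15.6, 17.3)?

Compare squared distances:
|ZD|² = (15.6−3.8)² + (17.3−15.3)² = 139.24 + 4 = 143.24
|ZB|² = (15.6−1.3)² + (17.3−2)² = 204.49 + 234.09 = 438.58
143.24 < 438.58, so D is closer.

D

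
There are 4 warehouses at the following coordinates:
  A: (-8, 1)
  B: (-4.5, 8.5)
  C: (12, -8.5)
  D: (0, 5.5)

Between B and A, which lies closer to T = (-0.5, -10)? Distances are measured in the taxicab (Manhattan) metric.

A

d(T,B) = |-0.5−(-4.5)| + |-10−8.5| = 4 + 18.5 = 22.5
d(T,A) = |-0.5−(-8)| + |-10−1| = 7.5 + 11 = 18.5
22.5 > 18.5, so A is closer.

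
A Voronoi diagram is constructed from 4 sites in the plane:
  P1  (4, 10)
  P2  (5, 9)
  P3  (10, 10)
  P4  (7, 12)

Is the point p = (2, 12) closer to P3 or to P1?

P1

Compare squared distances:
|pP3|² = (2−10)² + (12−10)² = 64 + 4 = 68
|pP1|² = (2−4)² + (12−10)² = 4 + 4 = 8
68 > 8, so P1 is closer.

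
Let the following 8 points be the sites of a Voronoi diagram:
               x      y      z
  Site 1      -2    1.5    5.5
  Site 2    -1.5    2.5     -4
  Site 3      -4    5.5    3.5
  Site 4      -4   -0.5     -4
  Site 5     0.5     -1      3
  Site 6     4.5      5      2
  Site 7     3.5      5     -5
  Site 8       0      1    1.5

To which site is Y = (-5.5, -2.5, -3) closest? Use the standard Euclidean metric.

Site 4

Compare squared distances (the ordering matches that of the actual distances):
d²(Y, Site 1) = (-5.5−(-2))² + (-2.5−1.5)² + (-3−5.5)² = 12.25 + 16 + 72.25 = 100.5
d²(Y, Site 2) = (-5.5−(-1.5))² + (-2.5−2.5)² + (-3−(-4))² = 16 + 25 + 1 = 42
d²(Y, Site 3) = (-5.5−(-4))² + (-2.5−5.5)² + (-3−3.5)² = 2.25 + 64 + 42.25 = 108.5
d²(Y, Site 4) = (-5.5−(-4))² + (-2.5−(-0.5))² + (-3−(-4))² = 2.25 + 4 + 1 = 7.25
d²(Y, Site 5) = (-5.5−0.5)² + (-2.5−(-1))² + (-3−3)² = 36 + 2.25 + 36 = 74.25
d²(Y, Site 6) = (-5.5−4.5)² + (-2.5−5)² + (-3−2)² = 100 + 56.25 + 25 = 181.25
d²(Y, Site 7) = (-5.5−3.5)² + (-2.5−5)² + (-3−(-5))² = 81 + 56.25 + 4 = 141.25
d²(Y, Site 8) = (-5.5−0)² + (-2.5−1)² + (-3−1.5)² = 30.25 + 12.25 + 20.25 = 62.75
Minimum is at Site 4.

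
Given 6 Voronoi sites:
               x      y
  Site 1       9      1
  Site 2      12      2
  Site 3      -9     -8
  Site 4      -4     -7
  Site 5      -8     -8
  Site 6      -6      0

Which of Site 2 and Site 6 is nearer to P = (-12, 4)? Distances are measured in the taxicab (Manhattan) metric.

d(P, Site 2) = |-12−12| + |4−2| = 24 + 2 = 26
d(P, Site 6) = |-12−(-6)| + |4−0| = 6 + 4 = 10
26 > 10, so Site 6 is closer.

Site 6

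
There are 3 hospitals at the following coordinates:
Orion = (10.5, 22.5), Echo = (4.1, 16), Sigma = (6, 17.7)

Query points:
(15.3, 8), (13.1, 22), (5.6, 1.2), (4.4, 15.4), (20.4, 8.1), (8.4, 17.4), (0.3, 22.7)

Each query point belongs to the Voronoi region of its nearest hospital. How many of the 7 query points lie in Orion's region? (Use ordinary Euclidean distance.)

(15.3, 8) — d² to each: Orion:233.29, Echo:189.44, Sigma:180.58 → nearest is Sigma
(13.1, 22) — d² to each: Orion:7.01, Echo:117, Sigma:68.9 → nearest is Orion
(5.6, 1.2) — d² to each: Orion:477.7, Echo:221.29, Sigma:272.41 → nearest is Echo
(4.4, 15.4) — d² to each: Orion:87.62, Echo:0.45, Sigma:7.85 → nearest is Echo
(20.4, 8.1) — d² to each: Orion:305.37, Echo:328.1, Sigma:299.52 → nearest is Sigma
(8.4, 17.4) — d² to each: Orion:30.42, Echo:20.45, Sigma:5.85 → nearest is Sigma
(0.3, 22.7) — d² to each: Orion:104.08, Echo:59.33, Sigma:57.49 → nearest is Sigma
1 of the 7 points has Orion as nearest.

1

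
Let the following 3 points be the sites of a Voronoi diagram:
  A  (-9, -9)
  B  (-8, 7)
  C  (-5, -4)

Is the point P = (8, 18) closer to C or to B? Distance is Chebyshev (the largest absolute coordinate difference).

d(P,C) = max(13, 22) = 22
d(P,B) = max(16, 11) = 16
22 > 16, so B is closer.

B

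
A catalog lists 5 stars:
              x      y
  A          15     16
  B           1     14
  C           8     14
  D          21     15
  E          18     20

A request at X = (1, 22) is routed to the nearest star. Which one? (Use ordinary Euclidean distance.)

Since √ is increasing, it suffices to compare squared distances:
|XA|² = (1−15)² + (22−16)² = 196 + 36 = 232
|XB|² = (1−1)² + (22−14)² = 0 + 64 = 64
|XC|² = (1−8)² + (22−14)² = 49 + 64 = 113
|XD|² = (1−21)² + (22−15)² = 400 + 49 = 449
|XE|² = (1−18)² + (22−20)² = 289 + 4 = 293
Minimum is at B.

B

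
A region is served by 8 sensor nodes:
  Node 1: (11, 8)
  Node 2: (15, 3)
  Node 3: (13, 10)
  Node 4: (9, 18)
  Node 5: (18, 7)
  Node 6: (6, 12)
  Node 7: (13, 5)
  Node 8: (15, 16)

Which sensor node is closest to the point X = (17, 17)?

Since √ is increasing, it suffices to compare squared distances:
d²(X, Node 1) = 36 + 81 = 117
d²(X, Node 2) = 4 + 196 = 200
d²(X, Node 3) = 16 + 49 = 65
d²(X, Node 4) = 64 + 1 = 65
d²(X, Node 5) = 1 + 100 = 101
d²(X, Node 6) = 121 + 25 = 146
d²(X, Node 7) = 16 + 144 = 160
d²(X, Node 8) = 4 + 1 = 5
Minimum is at Node 8.

Node 8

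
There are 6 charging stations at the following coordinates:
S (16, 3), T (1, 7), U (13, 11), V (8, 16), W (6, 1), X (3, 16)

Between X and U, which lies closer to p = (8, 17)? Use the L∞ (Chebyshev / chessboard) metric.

X

d(p,X) = max(5, 1) = 5
d(p,U) = max(5, 6) = 6
5 < 6, so X is closer.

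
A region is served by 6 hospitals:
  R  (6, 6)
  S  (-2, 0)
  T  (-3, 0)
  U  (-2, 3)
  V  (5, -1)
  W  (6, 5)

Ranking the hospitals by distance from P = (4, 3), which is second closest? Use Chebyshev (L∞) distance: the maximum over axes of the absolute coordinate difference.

d(P,R) = max(2, 3) = 3
d(P,S) = max(6, 3) = 6
d(P,T) = max(7, 3) = 7
d(P,U) = max(6, 0) = 6
d(P,V) = max(1, 4) = 4
d(P,W) = max(2, 2) = 2
Sorted ascending: W, R, V, … — the second-nearest is R.

R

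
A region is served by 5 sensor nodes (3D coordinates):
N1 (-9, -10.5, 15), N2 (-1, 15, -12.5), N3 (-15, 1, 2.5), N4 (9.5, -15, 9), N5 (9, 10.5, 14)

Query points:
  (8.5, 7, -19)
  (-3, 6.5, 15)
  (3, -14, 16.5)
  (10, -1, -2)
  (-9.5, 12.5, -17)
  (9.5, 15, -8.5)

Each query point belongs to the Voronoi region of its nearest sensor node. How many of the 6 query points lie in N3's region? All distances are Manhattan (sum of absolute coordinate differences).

(8.5, 7, -19) — d to each: N1:69, N2:24, N3:51, N4:51, N5:37 → nearest is N2
(-3, 6.5, 15) — d to each: N1:23, N2:38, N3:30, N4:40, N5:17 → nearest is N5
(3, -14, 16.5) — d to each: N1:17, N2:62, N3:47, N4:15, N5:33 → nearest is N4
(10, -1, -2) — d to each: N1:45.5, N2:37.5, N3:31.5, N4:25.5, N5:28.5 → nearest is N4
(-9.5, 12.5, -17) — d to each: N1:55.5, N2:15.5, N3:36.5, N4:72.5, N5:51.5 → nearest is N2
(9.5, 15, -8.5) — d to each: N1:67.5, N2:14.5, N3:49.5, N4:47.5, N5:27.5 → nearest is N2
0 of the 6 points have N3 as nearest.

0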